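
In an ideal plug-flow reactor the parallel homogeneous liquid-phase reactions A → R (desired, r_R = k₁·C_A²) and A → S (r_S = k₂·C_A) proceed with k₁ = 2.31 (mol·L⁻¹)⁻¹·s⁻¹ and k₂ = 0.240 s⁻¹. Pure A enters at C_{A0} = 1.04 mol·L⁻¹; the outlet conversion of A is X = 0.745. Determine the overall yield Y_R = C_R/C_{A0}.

C_A = C_{A0}(1−X) = 0.2652 mol·L⁻¹.
Along a PFR/batch, dC_S/dC_A = −r_S/(r_R+r_S) = −k₂/(k₂+k₁·C_A).
Integrating from C_{A0} to C_A: C_S = (0.240/2.31)·ln[(0.240+2.31·1.04)/(0.240+2.31·0.265)] = 0.1039·ln(2.642/0.8526) = 0.1175 mol·L⁻¹.
Then C_R = (C_{A0}−C_A) − C_S = 0.7748 − 0.1175 = 0.6573 mol·L⁻¹.
Y_R = C_R/C_{A0} = 0.6573/1.04 = 0.632.

0.632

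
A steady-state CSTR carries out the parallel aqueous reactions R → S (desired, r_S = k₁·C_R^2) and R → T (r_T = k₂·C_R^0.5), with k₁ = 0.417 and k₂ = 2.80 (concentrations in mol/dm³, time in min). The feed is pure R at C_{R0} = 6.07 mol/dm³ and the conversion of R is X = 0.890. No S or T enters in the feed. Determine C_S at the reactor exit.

Exit C_R = C_{R0}(1−X) = 6.07×0.110 = 0.6677 mol/dm³.
In a CSTR the entire volume is at exit conditions, so r_S = 0.417×0.6677^2 = 0.1859 and r_T = 2.80×0.6677^0.5 = 2.288.
Fraction of consumed R going to S: r_S/(r_S+r_T) = 0.07515.
C_S = 0.07515·C_{R0}·X = 0.07515×6.07×0.890 = 0.406 mol/dm³.

0.406 mol/dm³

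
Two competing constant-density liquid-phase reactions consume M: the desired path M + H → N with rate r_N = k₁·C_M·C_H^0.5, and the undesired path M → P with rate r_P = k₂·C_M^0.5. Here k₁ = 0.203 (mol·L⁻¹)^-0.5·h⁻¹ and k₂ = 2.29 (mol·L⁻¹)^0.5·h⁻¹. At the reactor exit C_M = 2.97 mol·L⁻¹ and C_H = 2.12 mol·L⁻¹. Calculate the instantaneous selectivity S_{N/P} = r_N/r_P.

0.222

S_{N/P} = r_N/r_P = (k₁·C_M·C_H^0.5)/(k₂·C_M^0.5) = (k₁/k₂)·C_M^0.5·C_H^0.5.
= (0.203×2.970×2.120^0.5) / (2.29×2.970^0.5) = 0.8779/3.947 = 0.222.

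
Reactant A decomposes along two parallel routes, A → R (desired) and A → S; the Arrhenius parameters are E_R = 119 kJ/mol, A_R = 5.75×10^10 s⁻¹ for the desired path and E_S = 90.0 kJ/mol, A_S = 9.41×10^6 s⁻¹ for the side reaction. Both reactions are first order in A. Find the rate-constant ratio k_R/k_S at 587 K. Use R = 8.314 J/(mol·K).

16.0

Since both paths have the same order in A, the concentration cancels and S_{R/S} = k_R/k_S = (A_R/A_S)·exp[(E_S−E_R)/(RT)].
(E_S−E_R)/(RT) = (90.0−119)×10³/(8.314×587) = -29000/4880 = -5.942.
k_R/k_S = (5.75×10^10/9.41×10^6)·exp(-5.942) = 6111 × 0.002626 = 16.0.
Since E_R > E_S, raising the temperature improves selectivity toward R.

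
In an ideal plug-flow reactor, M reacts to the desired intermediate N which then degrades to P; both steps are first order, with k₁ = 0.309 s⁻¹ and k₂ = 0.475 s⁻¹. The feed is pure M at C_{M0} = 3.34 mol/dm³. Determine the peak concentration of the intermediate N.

0.976 mol/dm³

At the optimum, C_{N,max}/C_{M0} = (k₁/k₂)^[k₂/(k₂−k₁)].
= (0.309/0.475)^(0.475/(0.475−0.309)) = (0.6505)^(2.861) = 0.2922.
C_{N,max} = 0.2922×3.34 = 0.976 mol/dm³.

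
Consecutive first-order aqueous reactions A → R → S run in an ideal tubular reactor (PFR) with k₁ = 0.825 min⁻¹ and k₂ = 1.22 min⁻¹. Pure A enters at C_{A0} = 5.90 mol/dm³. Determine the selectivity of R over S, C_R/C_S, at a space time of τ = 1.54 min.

0.591

For first-order series with pure A initially, C_R(τ) = k₁C_{A0}/(k₂−k₁)·(e^(−k₁τ) − e^(−k₂τ)).
e^(−k₁τ) = e^(−0.825×1.54) = e^(−1.270) = 0.2807; e^(−k₂τ) = e^(−1.879) = 0.1528.
C_R = 0.825×5.90/(1.22−0.825) × (0.2807−0.1528) = 12.32×0.1279 = 1.576 mol/dm³.
C_A = C_{A0}e^(−k₁τ) = 1.656 mol/dm³, so C_S = C_{A0}−C_A−C_R = 2.668 mol/dm³; C_R/C_S = 0.591.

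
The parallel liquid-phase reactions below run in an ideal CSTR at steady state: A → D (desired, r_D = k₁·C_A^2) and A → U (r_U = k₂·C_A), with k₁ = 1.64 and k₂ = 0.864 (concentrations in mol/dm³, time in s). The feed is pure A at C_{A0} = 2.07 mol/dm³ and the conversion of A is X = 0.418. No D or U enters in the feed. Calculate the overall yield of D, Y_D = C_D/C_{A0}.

0.291

Exit C_A = C_{A0}(1−X) = 2.07×0.582 = 1.205 mol/dm³.
In a CSTR the entire volume is at exit conditions, so r_D = 1.64×1.205^2 = 2.380 and r_U = 0.864×1.205 = 1.041.
Fraction of consumed A going to D: r_D/(r_D+r_U) = 0.6958.
C_D = 0.6958·C_{A0}·X = 0.6958×2.07×0.418 = 0.602 mol/dm³; Y_D = C_D/C_{A0} = 0.291.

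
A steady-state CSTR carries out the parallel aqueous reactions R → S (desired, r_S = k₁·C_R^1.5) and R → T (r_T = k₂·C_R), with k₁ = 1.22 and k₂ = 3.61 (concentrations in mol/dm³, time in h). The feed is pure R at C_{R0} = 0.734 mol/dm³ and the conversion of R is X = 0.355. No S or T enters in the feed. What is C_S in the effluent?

0.0492 mol/dm³

Exit C_R = C_{R0}(1−X) = 0.734×0.645 = 0.4734 mol/dm³.
A CSTR operates uniformly at the exit composition, giving r_S = 0.3974 and r_T = 1.709 (each k·C_R^n at C_R = 0.4734).
Fraction of consumed R going to S: r_S/(r_S+r_T) = 0.1887.
C_S = 0.1887·C_{R0}·X = 0.1887×0.734×0.355 = 0.0492 mol/dm³.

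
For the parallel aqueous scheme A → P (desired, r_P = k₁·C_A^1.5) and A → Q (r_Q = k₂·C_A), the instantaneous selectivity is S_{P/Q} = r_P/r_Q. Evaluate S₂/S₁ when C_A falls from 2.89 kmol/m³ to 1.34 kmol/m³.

S_{P/Q} = (k₁/k₂)·C_A^0.5, so S₂/S₁ = (C_{A,2}/C_{A,1})^0.5.
= (1.34/2.89)^0.5 = (0.4637)^0.5 = 0.681.
Selectivity toward P falls as C_A falls — high-concentration operation is favoured.

0.681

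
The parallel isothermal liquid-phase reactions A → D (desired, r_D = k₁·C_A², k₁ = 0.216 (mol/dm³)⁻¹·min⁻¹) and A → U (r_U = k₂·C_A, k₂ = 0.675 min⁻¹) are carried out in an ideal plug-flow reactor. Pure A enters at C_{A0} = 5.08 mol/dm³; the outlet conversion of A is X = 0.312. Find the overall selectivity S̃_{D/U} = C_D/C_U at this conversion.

1.36

C_A = C_{A0}(1−X) = 3.495 mol/dm³.
Along a PFR/batch, dC_U/dC_A = −r_U/(r_D+r_U) = −k₂/(k₂+k₁·C_A).
Integrating from C_{A0} to C_A: C_U = (0.675/0.216)·ln[(0.675+0.216·5.08)/(0.675+0.216·3.50)] = 3.125·ln(1.772/1.430) = 0.6708 mol/dm³.
Then C_D = (C_{A0}−C_A) − C_U = 1.585 − 0.6708 = 0.9142 mol/dm³.
S̃_{D/U} = C_D/C_U = 0.9142/0.6708 = 1.36.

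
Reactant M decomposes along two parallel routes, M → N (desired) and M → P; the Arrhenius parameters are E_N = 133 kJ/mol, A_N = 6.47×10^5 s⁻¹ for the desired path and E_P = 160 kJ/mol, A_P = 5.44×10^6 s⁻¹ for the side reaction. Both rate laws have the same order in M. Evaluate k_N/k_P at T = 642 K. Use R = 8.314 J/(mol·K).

With equal orders, S_{N/P} = k_N/k_P = (A_N/A_P)·exp[(E_P−E_N)/(RT)].
(E_P−E_N)/(RT) = (160−133)×10³/(8.314×642) = 27000/5338 = 5.058.
k_N/k_P = (6.47×10^5/5.44×10^6)·exp(5.058) = 0.1189 × 157.3 = 18.7.
Since E_N < E_P, lowering the temperature improves selectivity toward N.

18.7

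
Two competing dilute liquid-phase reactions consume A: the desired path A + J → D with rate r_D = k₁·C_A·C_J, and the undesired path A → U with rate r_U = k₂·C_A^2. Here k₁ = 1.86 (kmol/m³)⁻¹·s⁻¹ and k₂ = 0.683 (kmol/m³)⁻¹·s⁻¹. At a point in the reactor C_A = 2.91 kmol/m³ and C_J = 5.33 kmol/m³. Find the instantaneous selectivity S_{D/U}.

S_{D/U} = r_D/r_U = (k₁·C_A·C_J)/(k₂·C_A^2) = (k₁/k₂)·C_A⁻¹·C_J.
= (1.86×2.910×5.330) / (0.683×2.910^2) = 28.85/5.784 = 4.99.

4.99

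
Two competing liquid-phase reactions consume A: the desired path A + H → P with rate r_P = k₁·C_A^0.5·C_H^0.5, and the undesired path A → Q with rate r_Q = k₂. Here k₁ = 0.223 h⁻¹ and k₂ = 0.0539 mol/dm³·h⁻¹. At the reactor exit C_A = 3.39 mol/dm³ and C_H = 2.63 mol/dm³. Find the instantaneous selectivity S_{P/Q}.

S_{P/Q} = r_P/r_Q = (k₁·C_A^0.5·C_H^0.5)/(k₂) = (k₁/k₂)·C_A^0.5·C_H^0.5.
= (0.223×3.390^0.5×2.630^0.5) / (0.0539) = 0.6659/0.05390 = 12.4.
Since the desired path is higher order in A, keeping C_A high (PFR or concentrated feed) favours P.

12.4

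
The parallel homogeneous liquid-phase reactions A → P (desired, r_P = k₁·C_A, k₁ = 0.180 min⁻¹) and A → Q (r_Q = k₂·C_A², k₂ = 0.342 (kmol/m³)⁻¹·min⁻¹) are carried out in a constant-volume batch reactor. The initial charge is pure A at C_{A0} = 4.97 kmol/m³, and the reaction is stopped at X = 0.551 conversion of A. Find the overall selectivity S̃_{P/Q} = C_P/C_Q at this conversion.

C_A = C_{A0}(1−X) = 2.232 kmol/m³.
Along a PFR/batch, dC_P/dC_A = −r_P/(r_P+r_Q) = −k₁/(k₁+k₂·C_A).
Integrating from C_{A0} to C_A: C_P = (0.180/0.342)·ln[(0.180+0.342·4.97)/(0.180+0.342·2.23)] = 0.5263·ln(1.880/0.9432) = 0.3630 kmol/m³.
C_Q = (C_{A0}−C_A)−C_P = 2.376 kmol/m³; S̃_{P/Q} = 0.3630/2.376 = 0.153.

0.153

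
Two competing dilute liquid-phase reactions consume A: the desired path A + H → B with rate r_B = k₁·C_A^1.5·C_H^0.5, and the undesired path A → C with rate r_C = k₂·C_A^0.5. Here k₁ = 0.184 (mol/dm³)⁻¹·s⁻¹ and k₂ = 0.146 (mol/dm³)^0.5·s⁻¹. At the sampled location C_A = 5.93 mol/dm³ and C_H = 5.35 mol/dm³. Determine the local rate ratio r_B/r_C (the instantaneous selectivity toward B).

17.3

S_{B/C} = r_B/r_C = (k₁·C_A^1.5·C_H^0.5)/(k₂·C_A^0.5) = (k₁/k₂)·C_A·C_H^0.5.
= (0.184×5.930^1.5×5.350^0.5) / (0.146×5.930^0.5) = 6.146/0.3555 = 17.3.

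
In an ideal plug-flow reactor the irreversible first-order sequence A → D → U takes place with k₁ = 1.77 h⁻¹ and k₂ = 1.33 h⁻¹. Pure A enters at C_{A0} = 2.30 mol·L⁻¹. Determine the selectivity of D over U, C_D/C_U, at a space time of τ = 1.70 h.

The intermediate concentration in a first-order A→B→C sequence is C_D = k₁C_{A0}(e^(−k₁τ) − e^(−k₂τ))/(k₂−k₁).
e^(−k₁τ) = e^(−1.77×1.70) = e^(−3.009) = 0.04934; e^(−k₂τ) = e^(−2.261) = 0.1042.
C_D = 1.77×2.30/(1.33−1.77) × (0.04934−0.1042) = (-9.252)×(-0.05491) = 0.5080 mol·L⁻¹.
C_A = C_{A0}e^(−k₁τ) = 0.1135 mol·L⁻¹, so C_U = C_{A0}−C_A−C_D = 1.679 mol·L⁻¹; C_D/C_U = 0.303.

0.303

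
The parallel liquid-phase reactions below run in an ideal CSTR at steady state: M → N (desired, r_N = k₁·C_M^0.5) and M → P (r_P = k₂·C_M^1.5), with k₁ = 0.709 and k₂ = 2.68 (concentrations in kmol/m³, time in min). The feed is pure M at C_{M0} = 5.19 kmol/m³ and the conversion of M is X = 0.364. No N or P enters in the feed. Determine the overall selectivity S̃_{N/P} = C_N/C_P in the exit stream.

0.0801

Exit C_M = C_{M0}(1−X) = 5.19×0.636 = 3.301 kmol/m³.
Rates in a CSTR are evaluated at the outlet concentration: r_N = 0.709×3.301^0.5 = 1.288, r_P = 2.68×3.301^1.5 = 16.07.
Overall selectivity = C_N/C_P = r_Nτ/(r_Pτ) = r_N/r_P = 0.0801.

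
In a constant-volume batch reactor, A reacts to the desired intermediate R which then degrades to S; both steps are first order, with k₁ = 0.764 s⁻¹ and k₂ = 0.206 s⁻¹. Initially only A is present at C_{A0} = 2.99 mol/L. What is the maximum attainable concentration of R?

At the optimum, C_{R,max}/C_{A0} = (k₁/k₂)^[k₂/(k₂−k₁)].
= (0.764/0.206)^(0.206/(0.206−0.764)) = (3.709)^(-0.3692) = 0.6164.
C_{R,max} = 0.6164×2.99 = 1.84 mol/L.

1.84 mol/L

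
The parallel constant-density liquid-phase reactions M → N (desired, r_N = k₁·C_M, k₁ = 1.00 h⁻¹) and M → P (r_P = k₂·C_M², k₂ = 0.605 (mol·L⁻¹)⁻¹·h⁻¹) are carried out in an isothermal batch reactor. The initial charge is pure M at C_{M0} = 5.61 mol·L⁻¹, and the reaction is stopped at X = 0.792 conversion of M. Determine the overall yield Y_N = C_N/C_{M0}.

C_M = C_{M0}(1−X) = 1.167 mol·L⁻¹.
Along a PFR/batch, dC_N/dC_M = −r_N/(r_N+r_P) = −k₁/(k₁+k₂·C_M).
Integrating from C_{M0} to C_M: C_N = (1.00/0.605)·ln[(1.00+0.605·5.61)/(1.00+0.605·1.17)] = 1.653·ln(4.394/1.706) = 1.564 mol·L⁻¹.
Y_N = C_N/C_{M0} = 1.564/5.61 = 0.279.

0.279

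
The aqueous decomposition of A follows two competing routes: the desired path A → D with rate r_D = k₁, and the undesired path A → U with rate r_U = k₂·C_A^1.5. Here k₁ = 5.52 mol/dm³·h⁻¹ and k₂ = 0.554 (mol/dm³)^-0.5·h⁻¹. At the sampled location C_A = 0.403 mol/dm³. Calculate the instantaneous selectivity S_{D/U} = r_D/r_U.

S_{D/U} = r_D/r_U = (k₁)/(k₂·C_A^1.5) = (k₁/k₂)·C_A^-1.5.
= (5.52) / (0.554×0.4030^1.5) = 5.520/0.1417 = 38.9.
The undesired path is higher order in A, so low C_A (CSTR or dilute feed) favours D.

38.9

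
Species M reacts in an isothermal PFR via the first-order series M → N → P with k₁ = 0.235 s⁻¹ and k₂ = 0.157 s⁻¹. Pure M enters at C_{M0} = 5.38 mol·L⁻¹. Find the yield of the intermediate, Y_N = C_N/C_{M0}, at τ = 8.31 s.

0.390

The intermediate concentration in a first-order A→B→C sequence is C_N = k₁C_{M0}(e^(−k₁τ) − e^(−k₂τ))/(k₂−k₁).
e^(−k₁τ) = e^(−0.235×8.31) = e^(−1.953) = 0.1419; e^(−k₂τ) = e^(−1.305) = 0.2713.
C_N = 0.235×5.38/(0.157−0.235) × (0.1419−0.2713) = (-16.21)×(-0.1294) = 2.097 mol·L⁻¹.
Y_N = C_N/C_{M0} = 2.097/5.38 = 0.390.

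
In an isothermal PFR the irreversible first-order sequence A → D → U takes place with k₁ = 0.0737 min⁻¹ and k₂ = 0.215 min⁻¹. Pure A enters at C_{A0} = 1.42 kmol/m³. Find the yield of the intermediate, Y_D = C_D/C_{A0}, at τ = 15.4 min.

0.149

For first-order series with pure A initially, C_D(τ) = k₁C_{A0}/(k₂−k₁)·(e^(−k₁τ) − e^(−k₂τ)).
e^(−k₁τ) = e^(−0.0737×15.4) = e^(−1.135) = 0.3214; e^(−k₂τ) = e^(−3.311) = 0.03648.
C_D = 0.0737×1.42/(0.215−0.0737) × (0.3214−0.03648) = 0.7407×0.2849 = 0.2110 kmol/m³.
Y_D = C_D/C_{A0} = 0.2110/1.42 = 0.149.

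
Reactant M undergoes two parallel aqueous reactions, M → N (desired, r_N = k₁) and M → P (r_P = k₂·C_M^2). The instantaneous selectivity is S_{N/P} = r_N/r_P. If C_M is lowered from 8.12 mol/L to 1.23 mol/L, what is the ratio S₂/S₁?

S_{N/P} = (k₁/k₂)·C_M^-2, so S₂/S₁ = (C_{M,2}/C_{M,1})^-2.
= (1.23/8.12)^(-2) = (0.1515)^(-2) = 43.6.

43.6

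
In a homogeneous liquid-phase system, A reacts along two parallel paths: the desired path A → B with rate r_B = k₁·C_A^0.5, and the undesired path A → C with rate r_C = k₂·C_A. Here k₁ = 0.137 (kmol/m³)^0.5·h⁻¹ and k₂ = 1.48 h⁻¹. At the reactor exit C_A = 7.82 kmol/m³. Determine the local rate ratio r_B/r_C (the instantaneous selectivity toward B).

0.0331

S_{B/C} = r_B/r_C = (k₁·C_A^0.5)/(k₂·C_A) = (k₁/k₂)·C_A^-0.5.
= (0.137×7.820^0.5) / (1.48×7.820) = 0.3831/11.57 = 0.0331.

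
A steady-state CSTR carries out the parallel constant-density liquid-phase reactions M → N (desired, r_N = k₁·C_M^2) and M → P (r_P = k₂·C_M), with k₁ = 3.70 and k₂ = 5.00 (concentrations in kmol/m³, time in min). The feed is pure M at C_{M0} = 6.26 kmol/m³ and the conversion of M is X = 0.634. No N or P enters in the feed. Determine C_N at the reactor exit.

Exit C_M = C_{M0}(1−X) = 6.26×0.366 = 2.291 kmol/m³.
A CSTR operates uniformly at the exit composition, giving r_N = 19.42 and r_P = 11.46 (each k·C_M^n at C_M = 2.291).
Fraction of consumed M going to N: r_N/(r_N+r_P) = 0.6290.
C_N = 0.6290·C_{M0}·X = 0.6290×6.26×0.634 = 2.50 kmol/m³.

2.50 kmol/m³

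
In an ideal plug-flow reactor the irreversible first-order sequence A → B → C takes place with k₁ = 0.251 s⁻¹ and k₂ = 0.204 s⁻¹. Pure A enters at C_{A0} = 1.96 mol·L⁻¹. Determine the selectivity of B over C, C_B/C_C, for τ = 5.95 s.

0.996

For first-order series with pure A initially, C_B(τ) = k₁C_{A0}/(k₂−k₁)·(e^(−k₁τ) − e^(−k₂τ)).
e^(−k₁τ) = e^(−0.251×5.95) = e^(−1.493) = 0.2246; e^(−k₂τ) = e^(−1.214) = 0.2971.
C_B = 0.251×1.96/(0.204−0.251) × (0.2246−0.2971) = (-10.47)×(-0.07247) = 0.7586 mol·L⁻¹.
C_A = C_{A0}e^(−k₁τ) = 0.4402 mol·L⁻¹, so C_C = C_{A0}−C_A−C_B = 0.7612 mol·L⁻¹; C_B/C_C = 0.996.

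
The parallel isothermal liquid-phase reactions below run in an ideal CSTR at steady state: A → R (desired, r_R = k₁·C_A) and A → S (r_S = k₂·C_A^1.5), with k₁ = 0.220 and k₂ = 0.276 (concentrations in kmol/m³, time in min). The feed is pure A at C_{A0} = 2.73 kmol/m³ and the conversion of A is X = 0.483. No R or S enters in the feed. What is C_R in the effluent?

Exit C_A = C_{A0}(1−X) = 2.73×0.517 = 1.411 kmol/m³.
Rates in a CSTR are evaluated at the outlet concentration: r_R = 0.220×1.411 = 0.3105, r_S = 0.276×1.411^1.5 = 0.4628.
Fraction of consumed A going to R: r_R/(r_R+r_S) = 0.4015.
C_R = 0.4015·C_{A0}·X = 0.4015×2.73×0.483 = 0.529 kmol/m³.

0.529 kmol/m³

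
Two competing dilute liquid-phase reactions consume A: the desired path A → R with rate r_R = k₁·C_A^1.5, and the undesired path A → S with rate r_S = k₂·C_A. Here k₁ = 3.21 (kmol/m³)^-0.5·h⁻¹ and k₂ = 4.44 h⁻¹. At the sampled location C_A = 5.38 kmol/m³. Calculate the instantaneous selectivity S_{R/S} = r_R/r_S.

1.68

S_{R/S} = r_R/r_S = (k₁·C_A^1.5)/(k₂·C_A) = (k₁/k₂)·C_A^0.5.
= (3.21×5.380^1.5) / (4.44×5.380) = 40.06/23.89 = 1.68.
Since the desired path is higher order in A, keeping C_A high (PFR or concentrated feed) favours R.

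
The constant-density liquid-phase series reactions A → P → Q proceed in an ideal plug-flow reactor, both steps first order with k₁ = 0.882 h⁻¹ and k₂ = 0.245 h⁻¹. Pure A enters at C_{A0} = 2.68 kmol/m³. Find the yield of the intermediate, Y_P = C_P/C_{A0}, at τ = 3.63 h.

For first-order series with pure A initially, C_P(τ) = k₁C_{A0}/(k₂−k₁)·(e^(−k₁τ) − e^(−k₂τ)).
e^(−k₁τ) = e^(−0.882×3.63) = e^(−3.202) = 0.04069; e^(−k₂τ) = e^(−0.8893) = 0.4109.
C_P = 0.882×2.68/(0.245−0.882) × (0.04069−0.4109) = (-3.711)×(-0.3702) = 1.374 kmol/m³.
Y_P = C_P/C_{A0} = 1.374/2.68 = 0.513.

0.513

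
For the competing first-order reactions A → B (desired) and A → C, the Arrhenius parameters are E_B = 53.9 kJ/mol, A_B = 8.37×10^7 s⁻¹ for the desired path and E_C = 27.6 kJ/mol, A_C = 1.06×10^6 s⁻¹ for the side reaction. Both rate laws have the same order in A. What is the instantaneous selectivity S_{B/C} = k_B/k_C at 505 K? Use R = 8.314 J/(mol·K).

0.150

With equal orders, S_{B/C} = k_B/k_C = (A_B/A_C)·exp[(E_C−E_B)/(RT)].
(E_C−E_B)/(RT) = (27.6−53.9)×10³/(8.314×505) = -26300/4199 = -6.264.
k_B/k_C = (8.37×10^7/1.06×10^6)·exp(-6.264) = 78.96 × 0.001904 = 0.150.
Since E_B > E_C, raising the temperature improves selectivity toward B.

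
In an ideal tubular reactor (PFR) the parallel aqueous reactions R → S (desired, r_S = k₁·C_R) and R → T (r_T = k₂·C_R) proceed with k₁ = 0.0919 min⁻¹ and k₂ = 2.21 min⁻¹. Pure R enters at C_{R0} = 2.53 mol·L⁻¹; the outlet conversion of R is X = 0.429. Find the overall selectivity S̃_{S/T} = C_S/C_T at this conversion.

0.0416

C_R = C_{R0}(1−X) = 1.445 mol·L⁻¹.
Both paths are first order in R, so the instantaneous fraction to S is constant: dC_S/d(−C_R) = k₁/(k₁+k₂) = 0.03992.
C_S = 0.03992·(C_{R0}−C_R) = 0.03992×1.085 = 0.0433 mol·L⁻¹.
C_T = (C_{R0}−C_R)−C_S = 1.042 mol·L⁻¹; S̃_{S/T} = 0.04333/1.042 = 0.0416.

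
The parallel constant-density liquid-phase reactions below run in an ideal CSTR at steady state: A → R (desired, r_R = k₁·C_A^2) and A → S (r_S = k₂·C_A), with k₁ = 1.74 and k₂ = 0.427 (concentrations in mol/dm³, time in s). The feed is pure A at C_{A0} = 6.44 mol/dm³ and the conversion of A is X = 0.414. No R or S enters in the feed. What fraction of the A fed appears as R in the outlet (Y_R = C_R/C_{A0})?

Exit C_A = C_{A0}(1−X) = 6.44×0.586 = 3.774 mol/dm³.
In a CSTR the entire volume is at exit conditions, so r_R = 1.74×3.774^2 = 24.78 and r_S = 0.427×3.774 = 1.611.
Fraction of consumed A going to R: r_R/(r_R+r_S) = 0.9389.
C_R = 0.9389·C_{A0}·X = 0.9389×6.44×0.414 = 2.50 mol/dm³; Y_R = C_R/C_{A0} = 0.389.

0.389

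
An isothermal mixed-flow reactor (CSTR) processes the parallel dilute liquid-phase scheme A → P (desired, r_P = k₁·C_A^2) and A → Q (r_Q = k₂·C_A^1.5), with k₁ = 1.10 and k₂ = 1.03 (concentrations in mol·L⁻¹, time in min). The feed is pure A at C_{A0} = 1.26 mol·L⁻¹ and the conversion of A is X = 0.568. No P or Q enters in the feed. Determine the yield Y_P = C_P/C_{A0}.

0.250

Exit C_A = C_{A0}(1−X) = 1.26×0.432 = 0.5443 mol·L⁻¹.
A CSTR operates uniformly at the exit composition, giving r_P = 0.3259 and r_Q = 0.4136 (each k·C_A^n at C_A = 0.5443).
Fraction of consumed A going to P: r_P/(r_P+r_Q) = 0.4407.
C_P = 0.4407·C_{A0}·X = 0.4407×1.26×0.568 = 0.315 mol·L⁻¹; Y_P = C_P/C_{A0} = 0.250.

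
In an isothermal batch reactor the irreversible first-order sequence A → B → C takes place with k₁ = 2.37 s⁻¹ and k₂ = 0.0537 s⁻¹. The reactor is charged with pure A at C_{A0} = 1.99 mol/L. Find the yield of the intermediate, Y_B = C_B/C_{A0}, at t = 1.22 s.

For first-order series with pure A initially, C_B(t) = k₁C_{A0}/(k₂−k₁)·(e^(−k₁t) − e^(−k₂t)).
e^(−k₁t) = e^(−2.37×1.22) = e^(−2.891) = 0.05550; e^(−k₂t) = e^(−0.06551) = 0.9366.
C_B = 2.37×1.99/(0.0537−2.37) × (0.05550−0.9366) = (-2.036)×(-0.8811) = 1.794 mol/L.
Y_B = C_B/C_{A0} = 1.794/1.99 = 0.902.

0.902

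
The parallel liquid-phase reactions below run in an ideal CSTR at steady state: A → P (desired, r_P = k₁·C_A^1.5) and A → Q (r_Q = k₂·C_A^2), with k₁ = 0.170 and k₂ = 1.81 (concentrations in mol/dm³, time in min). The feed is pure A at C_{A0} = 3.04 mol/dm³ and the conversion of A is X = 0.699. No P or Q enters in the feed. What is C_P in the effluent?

0.190 mol/dm³

Exit C_A = C_{A0}(1−X) = 3.04×0.301 = 0.9150 mol/dm³.
In a CSTR the entire volume is at exit conditions, so r_P = 0.170×0.9150^1.5 = 0.1488 and r_Q = 1.81×0.9150^2 = 1.516.
Fraction of consumed A going to P: r_P/(r_P+r_Q) = 0.08941.
C_P = 0.08941·C_{A0}·X = 0.08941×3.04×0.699 = 0.190 mol/dm³.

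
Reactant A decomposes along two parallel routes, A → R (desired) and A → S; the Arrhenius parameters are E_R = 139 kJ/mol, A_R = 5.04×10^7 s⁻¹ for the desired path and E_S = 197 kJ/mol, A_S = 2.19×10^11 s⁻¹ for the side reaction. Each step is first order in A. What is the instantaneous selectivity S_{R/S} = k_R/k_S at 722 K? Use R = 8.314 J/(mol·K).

Since both paths have the same order in A, the concentration cancels and S_{R/S} = k_R/k_S = (A_R/A_S)·exp[(E_S−E_R)/(RT)].
(E_S−E_R)/(RT) = (197−139)×10³/(8.314×722) = 58000/6003 = 9.662.
k_R/k_S = (5.04×10^7/2.19×10^11)·exp(9.662) = 2.301×10^-4 × 15714 = 3.62.
Since E_R < E_S, lowering the temperature improves selectivity toward R.

3.62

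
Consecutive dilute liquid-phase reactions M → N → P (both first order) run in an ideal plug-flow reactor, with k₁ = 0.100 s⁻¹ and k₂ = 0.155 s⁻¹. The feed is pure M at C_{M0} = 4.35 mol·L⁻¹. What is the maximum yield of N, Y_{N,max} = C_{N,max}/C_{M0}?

At the optimum, C_{N,max}/C_{M0} = (k₁/k₂)^[k₂/(k₂−k₁)].
= (0.100/0.155)^(0.155/(0.155−0.100)) = (0.6452)^(2.818) = 0.2908.

0.291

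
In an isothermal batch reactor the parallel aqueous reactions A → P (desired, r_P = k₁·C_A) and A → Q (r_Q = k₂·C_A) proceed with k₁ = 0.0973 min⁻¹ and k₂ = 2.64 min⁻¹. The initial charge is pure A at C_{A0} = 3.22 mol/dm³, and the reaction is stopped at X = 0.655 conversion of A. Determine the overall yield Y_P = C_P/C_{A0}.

C_A = C_{A0}(1−X) = 1.111 mol/dm³.
Both paths are first order in A, so the instantaneous fraction to P is constant: dC_P/d(−C_A) = k₁/(k₁+k₂) = 0.03555.
C_P = 0.03555·(C_{A0}−C_A) = 0.03555×2.109 = 0.0750 mol/dm³.
Y_P = C_P/C_{A0} = 0.07497/3.22 = 0.0233.

0.0233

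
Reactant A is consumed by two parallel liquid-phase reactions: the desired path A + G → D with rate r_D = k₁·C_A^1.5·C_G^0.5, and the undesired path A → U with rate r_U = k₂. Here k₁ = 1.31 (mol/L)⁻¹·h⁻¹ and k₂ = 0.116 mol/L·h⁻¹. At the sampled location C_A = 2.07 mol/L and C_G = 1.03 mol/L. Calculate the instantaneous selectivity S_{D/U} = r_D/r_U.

S_{D/U} = r_D/r_U = (k₁·C_A^1.5·C_G^0.5)/(k₂) = (k₁/k₂)·C_A^1.5·C_G^0.5.
= (1.31×2.070^1.5×1.030^0.5) / (0.116) = 3.960/0.1160 = 34.1.

34.1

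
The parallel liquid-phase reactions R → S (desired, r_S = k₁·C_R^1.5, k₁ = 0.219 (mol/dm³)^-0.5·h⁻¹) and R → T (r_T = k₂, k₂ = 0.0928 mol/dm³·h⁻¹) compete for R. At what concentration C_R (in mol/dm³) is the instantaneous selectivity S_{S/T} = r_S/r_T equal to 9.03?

2.45 mol/dm³

S_{S/T} = (k₁/k₂)·C_R^1.5 ⇒ C_R = (S·k₂/k₁)^(1/1.5).
= (9.03×0.0928/0.219)^(0.6667) = (3.826)^(0.6667) = 2.45 mol/dm³.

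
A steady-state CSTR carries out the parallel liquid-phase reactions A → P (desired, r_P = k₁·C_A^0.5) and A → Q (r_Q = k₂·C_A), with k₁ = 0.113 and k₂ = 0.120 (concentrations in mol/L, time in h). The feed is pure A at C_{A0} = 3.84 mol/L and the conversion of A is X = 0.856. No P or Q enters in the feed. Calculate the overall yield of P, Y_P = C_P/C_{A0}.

Exit C_A = C_{A0}(1−X) = 3.84×0.144 = 0.5530 mol/L.
In a CSTR the entire volume is at exit conditions, so r_P = 0.113×0.5530^0.5 = 0.08403 and r_Q = 0.120×0.5530 = 0.06636.
Fraction of consumed A going to P: r_P/(r_P+r_Q) = 0.5588.
C_P = 0.5588·C_{A0}·X = 0.5588×3.84×0.856 = 1.84 mol/L; Y_P = C_P/C_{A0} = 0.478.

0.478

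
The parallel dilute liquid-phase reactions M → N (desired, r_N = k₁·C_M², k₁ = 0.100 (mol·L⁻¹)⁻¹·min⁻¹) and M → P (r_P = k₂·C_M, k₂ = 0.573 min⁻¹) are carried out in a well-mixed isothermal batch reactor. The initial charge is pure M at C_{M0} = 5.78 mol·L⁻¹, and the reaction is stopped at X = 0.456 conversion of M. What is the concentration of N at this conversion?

C_M = C_{M0}(1−X) = 3.144 mol·L⁻¹.
Along a PFR/batch, dC_P/dC_M = −r_P/(r_N+r_P) = −k₂/(k₂+k₁·C_M).
Integrating from C_{M0} to C_M: C_P = (0.573/0.100)·ln[(0.573+0.100·5.78)/(0.573+0.100·3.14)] = 5.730·ln(1.151/0.8874) = 1.490 mol·L⁻¹.
Then C_N = (C_{M0}−C_M) − C_P = 2.636 − 1.490 = 1.146 mol·L⁻¹.

1.15 mol·L⁻¹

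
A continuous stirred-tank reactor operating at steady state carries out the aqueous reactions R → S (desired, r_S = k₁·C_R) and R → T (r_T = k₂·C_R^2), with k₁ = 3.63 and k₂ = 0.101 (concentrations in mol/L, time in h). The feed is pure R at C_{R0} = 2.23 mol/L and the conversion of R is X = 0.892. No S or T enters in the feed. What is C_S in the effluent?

Exit C_R = C_{R0}(1−X) = 2.23×0.108 = 0.2408 mol/L.
In a CSTR the entire volume is at exit conditions, so r_S = 3.63×0.2408 = 0.8742 and r_T = 0.101×0.2408^2 = 0.005858.
Fraction of consumed R going to S: r_S/(r_S+r_T) = 0.9933.
C_S = 0.9933·C_{R0}·X = 0.9933×2.23×0.892 = 1.98 mol/L.

1.98 mol/L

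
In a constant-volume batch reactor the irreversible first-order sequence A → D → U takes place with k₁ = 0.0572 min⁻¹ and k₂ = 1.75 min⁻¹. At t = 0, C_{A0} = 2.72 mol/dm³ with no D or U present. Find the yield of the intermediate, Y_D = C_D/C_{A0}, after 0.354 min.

Solving the coupled first-order balances gives C_D(t) = [k₁/(k₂−k₁)]·C_{A0}·(e^(−k₁t) − e^(−k₂t)).
e^(−k₁t) = e^(−0.0572×0.354) = e^(−0.02025) = 0.9800; e^(−k₂t) = e^(−0.6195) = 0.5382.
C_D = 0.0572×2.72/(1.75−0.0572) × (0.9800−0.5382) = 0.09191×0.4417 = 0.04060 mol/dm³.
Y_D = C_D/C_{A0} = 0.04060/2.72 = 0.0149.

0.0149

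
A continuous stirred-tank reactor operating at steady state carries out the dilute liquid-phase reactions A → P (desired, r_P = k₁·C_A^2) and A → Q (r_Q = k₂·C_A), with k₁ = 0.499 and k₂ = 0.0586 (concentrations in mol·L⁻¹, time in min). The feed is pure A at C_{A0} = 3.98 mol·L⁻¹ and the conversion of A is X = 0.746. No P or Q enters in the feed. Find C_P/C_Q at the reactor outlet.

8.61

Exit C_A = C_{A0}(1−X) = 3.98×0.254 = 1.011 mol·L⁻¹.
In a CSTR the entire volume is at exit conditions, so r_P = 0.499×1.011^2 = 0.5100 and r_Q = 0.0586×1.011 = 0.05924.
Overall selectivity = C_P/C_Q = r_Pτ/(r_Qτ) = r_P/r_Q = 8.61.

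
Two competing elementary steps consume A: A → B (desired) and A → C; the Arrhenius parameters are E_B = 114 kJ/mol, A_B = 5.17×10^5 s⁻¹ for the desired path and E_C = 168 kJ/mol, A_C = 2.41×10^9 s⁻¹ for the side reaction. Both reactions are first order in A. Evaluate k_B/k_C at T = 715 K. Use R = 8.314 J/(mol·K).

Since both paths have the same order in A, the concentration cancels and S_{B/C} = k_B/k_C = (A_B/A_C)·exp[(E_C−E_B)/(RT)].
(E_C−E_B)/(RT) = (168−114)×10³/(8.314×715) = 54000/5945 = 9.084.
k_B/k_C = (5.17×10^5/2.41×10^9)·exp(9.084) = 2.145×10^-4 × 8813 = 1.89.
Since E_B < E_C, lowering the temperature improves selectivity toward B.

1.89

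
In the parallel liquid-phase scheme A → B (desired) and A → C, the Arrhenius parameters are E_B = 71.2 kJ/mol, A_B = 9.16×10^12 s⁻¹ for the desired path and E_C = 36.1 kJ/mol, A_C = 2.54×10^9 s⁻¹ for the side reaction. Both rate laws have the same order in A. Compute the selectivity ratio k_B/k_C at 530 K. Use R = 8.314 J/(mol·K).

1.25

k_B/k_C = (A_B/A_C)·exp[−(E_B−E_C)/(RT)] = (A_B/A_C)·exp[(E_C−E_B)/(RT)].
(E_C−E_B)/(RT) = (36.1−71.2)×10³/(8.314×530) = -35100/4406 = -7.966.
k_B/k_C = (9.16×10^12/2.54×10^9)·exp(-7.966) = 3606 × 3.472×10^-4 = 1.25.
Since E_B > E_C, raising the temperature improves selectivity toward B.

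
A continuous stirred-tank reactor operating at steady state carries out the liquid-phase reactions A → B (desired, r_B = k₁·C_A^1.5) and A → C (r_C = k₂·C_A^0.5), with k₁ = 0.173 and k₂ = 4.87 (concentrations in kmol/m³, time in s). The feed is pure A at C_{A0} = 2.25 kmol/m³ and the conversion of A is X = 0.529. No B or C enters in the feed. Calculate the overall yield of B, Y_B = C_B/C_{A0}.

Exit C_A = C_{A0}(1−X) = 2.25×0.471 = 1.060 kmol/m³.
In a CSTR the entire volume is at exit conditions, so r_B = 0.173×1.060^1.5 = 0.1887 and r_C = 4.87×1.060^0.5 = 5.013.
Fraction of consumed A going to B: r_B/(r_B+r_C) = 0.03628.
C_B = 0.03628·C_{A0}·X = 0.03628×2.25×0.529 = 0.0432 kmol/m³; Y_B = C_B/C_{A0} = 0.0192.

0.0192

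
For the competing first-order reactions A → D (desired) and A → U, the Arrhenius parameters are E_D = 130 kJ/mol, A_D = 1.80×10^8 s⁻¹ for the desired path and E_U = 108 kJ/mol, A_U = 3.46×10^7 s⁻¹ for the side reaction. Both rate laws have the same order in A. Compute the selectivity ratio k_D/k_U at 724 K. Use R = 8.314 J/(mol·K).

Since both paths have the same order in A, the concentration cancels and S_{D/U} = k_D/k_U = (A_D/A_U)·exp[(E_U−E_D)/(RT)].
(E_U−E_D)/(RT) = (108−130)×10³/(8.314×724) = -22000/6019 = -3.655.
k_D/k_U = (1.80×10^8/3.46×10^7)·exp(-3.655) = 5.202 × 0.02586 = 0.135.

0.135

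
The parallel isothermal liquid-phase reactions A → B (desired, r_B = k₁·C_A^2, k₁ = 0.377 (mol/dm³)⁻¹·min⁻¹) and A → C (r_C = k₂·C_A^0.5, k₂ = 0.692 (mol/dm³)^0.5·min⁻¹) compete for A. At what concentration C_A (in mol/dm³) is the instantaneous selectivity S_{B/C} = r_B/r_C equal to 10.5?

7.19 mol/dm³

S_{B/C} = (k₁/k₂)·C_A^1.5 ⇒ C_A = (S·k₂/k₁)^(1/1.5).
= (10.5×0.692/0.377)^(0.6667) = (19.27)^(0.6667) = 7.19 mol/dm³.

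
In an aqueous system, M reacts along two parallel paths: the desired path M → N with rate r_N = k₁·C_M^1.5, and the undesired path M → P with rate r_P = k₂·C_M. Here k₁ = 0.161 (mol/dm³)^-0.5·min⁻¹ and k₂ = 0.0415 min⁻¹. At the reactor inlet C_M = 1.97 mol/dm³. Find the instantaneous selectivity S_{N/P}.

S_{N/P} = r_N/r_P = (k₁·C_M^1.5)/(k₂·C_M) = (k₁/k₂)·C_M^0.5.
= (0.161×1.970^1.5) / (0.0415×1.970) = 0.4452/0.08176 = 5.45.
Since the desired path is higher order in M, keeping C_M high (PFR or concentrated feed) favours N.

5.45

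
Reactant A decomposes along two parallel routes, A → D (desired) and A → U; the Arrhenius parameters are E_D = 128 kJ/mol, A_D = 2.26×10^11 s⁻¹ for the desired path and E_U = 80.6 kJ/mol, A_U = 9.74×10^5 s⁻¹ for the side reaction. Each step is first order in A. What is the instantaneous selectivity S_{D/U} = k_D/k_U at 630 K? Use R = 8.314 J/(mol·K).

With equal orders, S_{D/U} = k_D/k_U = (A_D/A_U)·exp[(E_U−E_D)/(RT)].
(E_U−E_D)/(RT) = (80.6−128)×10³/(8.314×630) = -47400/5238 = -9.050.
k_D/k_U = (2.26×10^11/9.74×10^5)·exp(-9.050) = 2.320×10^5 × 1.174×10^-4 = 27.3.

27.3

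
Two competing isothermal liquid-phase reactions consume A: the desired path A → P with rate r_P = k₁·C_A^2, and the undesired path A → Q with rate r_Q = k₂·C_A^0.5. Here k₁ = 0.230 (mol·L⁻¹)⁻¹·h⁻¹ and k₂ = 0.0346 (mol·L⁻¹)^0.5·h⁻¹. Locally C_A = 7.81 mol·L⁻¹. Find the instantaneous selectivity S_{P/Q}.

S_{P/Q} = r_P/r_Q = (k₁·C_A^2)/(k₂·C_A^0.5) = (k₁/k₂)·C_A^1.5.
= (0.230×7.810^2) / (0.0346×7.810^0.5) = 14.03/0.09669 = 145.
Since the desired path is higher order in A, keeping C_A high (PFR or concentrated feed) favours P.

145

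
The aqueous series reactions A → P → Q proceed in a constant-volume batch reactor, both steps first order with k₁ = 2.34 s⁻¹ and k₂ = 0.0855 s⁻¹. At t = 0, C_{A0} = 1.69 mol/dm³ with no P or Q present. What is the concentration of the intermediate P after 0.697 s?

For first-order series with pure A initially, C_P(t) = k₁C_{A0}/(k₂−k₁)·(e^(−k₁t) − e^(−k₂t)).
e^(−k₁t) = e^(−2.34×0.697) = e^(−1.631) = 0.1957; e^(−k₂t) = e^(−0.05959) = 0.9421.
C_P = 2.34×1.69/(0.0855−2.34) × (0.1957−0.9421) = (-1.754)×(-0.7464) = 1.309 mol/dm³.

1.31 mol/dm³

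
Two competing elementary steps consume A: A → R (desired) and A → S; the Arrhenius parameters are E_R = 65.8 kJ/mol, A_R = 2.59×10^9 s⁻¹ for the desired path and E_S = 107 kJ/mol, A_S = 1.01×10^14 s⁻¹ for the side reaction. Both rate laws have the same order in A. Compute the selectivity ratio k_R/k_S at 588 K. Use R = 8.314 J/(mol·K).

k_R/k_S = (A_R/A_S)·exp[−(E_R−E_S)/(RT)] = (A_R/A_S)·exp[(E_S−E_R)/(RT)].
(E_S−E_R)/(RT) = (107−65.8)×10³/(8.314×588) = 41200/4889 = 8.428.
k_R/k_S = (2.59×10^9/1.01×10^14)·exp(8.428) = 2.564×10^-5 × 4572 = 0.117.

0.117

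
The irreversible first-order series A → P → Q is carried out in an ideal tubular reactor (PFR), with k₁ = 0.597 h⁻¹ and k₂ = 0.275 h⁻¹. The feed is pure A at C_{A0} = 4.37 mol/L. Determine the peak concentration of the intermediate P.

2.25 mol/L

For a first-order series the maximum intermediate yield is C_{P,max}/C_{A0} = (k₁/k₂)^[k₂/(k₂−k₁)].
= (0.597/0.275)^(0.275/(0.275−0.597)) = (2.171)^(-0.8540) = 0.5158.
C_{P,max} = 0.5158×4.37 = 2.25 mol/L.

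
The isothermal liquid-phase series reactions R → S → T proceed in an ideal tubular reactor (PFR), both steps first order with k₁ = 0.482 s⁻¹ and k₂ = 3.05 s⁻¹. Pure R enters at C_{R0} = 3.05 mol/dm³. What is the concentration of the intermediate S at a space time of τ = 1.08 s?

0.319 mol/dm³

For first-order series with pure R initially, C_S(τ) = k₁C_{R0}/(k₂−k₁)·(e^(−k₁τ) − e^(−k₂τ)).
e^(−k₁τ) = e^(−0.482×1.08) = e^(−0.5206) = 0.5942; e^(−k₂τ) = e^(−3.294) = 0.03711.
C_S = 0.482×3.05/(3.05−0.482) × (0.5942−0.03711) = 0.5725×0.5571 = 0.3189 mol/dm³.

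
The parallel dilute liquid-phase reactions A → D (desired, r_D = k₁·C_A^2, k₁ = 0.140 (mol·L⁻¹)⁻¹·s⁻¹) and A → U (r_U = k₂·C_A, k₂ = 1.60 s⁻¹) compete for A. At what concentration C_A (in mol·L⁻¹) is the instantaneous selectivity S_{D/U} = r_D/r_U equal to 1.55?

17.7 mol·L⁻¹

S_{D/U} = (k₁/k₂)·C_A ⇒ C_A = S·k₂/k₁.
= 1.55×1.60/0.140 = 17.7 mol·L⁻¹.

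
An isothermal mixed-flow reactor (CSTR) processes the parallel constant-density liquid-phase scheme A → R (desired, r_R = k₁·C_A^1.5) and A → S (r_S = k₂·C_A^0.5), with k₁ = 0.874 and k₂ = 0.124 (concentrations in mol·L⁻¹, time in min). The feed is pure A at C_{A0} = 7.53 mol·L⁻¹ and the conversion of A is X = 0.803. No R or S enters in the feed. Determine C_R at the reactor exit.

Exit C_A = C_{A0}(1−X) = 7.53×0.197 = 1.483 mol·L⁻¹.
A CSTR operates uniformly at the exit composition, giving r_R = 1.579 and r_S = 0.1510 (each k·C_A^n at C_A = 1.483).
Fraction of consumed A going to R: r_R/(r_R+r_S) = 0.9127.
C_R = 0.9127·C_{A0}·X = 0.9127×7.53×0.803 = 5.52 mol·L⁻¹.

5.52 mol·L⁻¹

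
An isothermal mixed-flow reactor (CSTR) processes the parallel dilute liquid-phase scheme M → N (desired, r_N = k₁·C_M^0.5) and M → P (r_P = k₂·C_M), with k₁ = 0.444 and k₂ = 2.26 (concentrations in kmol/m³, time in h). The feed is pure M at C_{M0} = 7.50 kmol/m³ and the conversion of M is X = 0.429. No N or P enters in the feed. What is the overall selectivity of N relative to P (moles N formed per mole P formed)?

0.0949

Exit C_M = C_{M0}(1−X) = 7.50×0.571 = 4.282 kmol/m³.
In a CSTR the entire volume is at exit conditions, so r_N = 0.444×4.282^0.5 = 0.9188 and r_P = 2.26×4.282 = 9.678.
Overall selectivity = C_N/C_P = r_Nτ/(r_Pτ) = r_N/r_P = 0.0949.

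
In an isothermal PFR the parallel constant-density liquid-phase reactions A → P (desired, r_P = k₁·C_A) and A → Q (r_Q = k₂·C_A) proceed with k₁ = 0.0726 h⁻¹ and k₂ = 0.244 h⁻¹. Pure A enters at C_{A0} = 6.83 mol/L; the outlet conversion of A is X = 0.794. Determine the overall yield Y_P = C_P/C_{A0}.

C_A = C_{A0}(1−X) = 1.407 mol/L.
Both paths are first order in A, so the instantaneous fraction to P is constant: dC_P/d(−C_A) = k₁/(k₁+k₂) = 0.2293.
C_P = 0.2293·(C_{A0}−C_A) = 0.2293×5.423 = 1.24 mol/L.
Y_P = C_P/C_{A0} = 1.244/6.83 = 0.182.

0.182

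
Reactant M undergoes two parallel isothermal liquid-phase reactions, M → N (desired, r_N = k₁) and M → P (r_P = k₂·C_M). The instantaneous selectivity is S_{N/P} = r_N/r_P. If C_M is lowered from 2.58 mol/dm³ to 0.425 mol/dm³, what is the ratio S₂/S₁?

S_{N/P} = (k₁/k₂)·C_M⁻¹, so S₂/S₁ = (C_{M,2}/C_{M,1})⁻¹.
= 2.58/0.425 = 6.07.
Selectivity toward N rises as C_M falls — low-concentration operation is favoured.

6.07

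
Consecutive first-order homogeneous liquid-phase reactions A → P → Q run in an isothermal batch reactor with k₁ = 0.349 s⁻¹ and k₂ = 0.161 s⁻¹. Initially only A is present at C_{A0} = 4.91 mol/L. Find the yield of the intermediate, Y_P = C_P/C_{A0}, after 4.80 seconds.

Solving the coupled first-order balances gives C_P(t) = [k₁/(k₂−k₁)]·C_{A0}·(e^(−k₁t) − e^(−k₂t)).
e^(−k₁t) = e^(−0.349×4.80) = e^(−1.675) = 0.1873; e^(−k₂t) = e^(−0.7728) = 0.4617.
C_P = 0.349×4.91/(0.161−0.349) × (0.1873−0.4617) = (-9.115)×(-0.2744) = 2.502 mol/L.
Y_P = C_P/C_{A0} = 2.502/4.91 = 0.509.

0.509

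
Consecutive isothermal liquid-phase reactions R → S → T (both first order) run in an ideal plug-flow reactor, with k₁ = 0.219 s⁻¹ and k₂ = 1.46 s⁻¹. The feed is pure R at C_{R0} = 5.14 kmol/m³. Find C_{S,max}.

Evaluating C_S at τ_opt = ln(k₂/k₁)/(k₂−k₁) gives C_{S,max}/C_{R0} = (k₁/k₂)^[k₂/(k₂−k₁)].
= (0.219/1.46)^(1.46/(1.46−0.219)) = (0.1500)^(1.176) = 0.1073.
C_{S,max} = 0.1073×5.14 = 0.552 kmol/m³.

0.552 kmol/m³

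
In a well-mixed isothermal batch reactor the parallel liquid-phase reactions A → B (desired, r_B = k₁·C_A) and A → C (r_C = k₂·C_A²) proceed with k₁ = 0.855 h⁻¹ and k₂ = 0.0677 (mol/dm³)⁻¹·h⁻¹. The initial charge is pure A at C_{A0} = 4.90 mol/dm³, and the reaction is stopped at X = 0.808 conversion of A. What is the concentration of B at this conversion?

3.23 mol/dm³

C_A = C_{A0}(1−X) = 0.9408 mol/dm³.
Along a PFR/batch, dC_B/dC_A = −r_B/(r_B+r_C) = −k₁/(k₁+k₂·C_A).
Integrating from C_{A0} to C_A: C_B = (0.855/0.0677)·ln[(0.855+0.0677·4.90)/(0.855+0.0677·0.941)] = 12.63·ln(1.187/0.9187) = 3.233 mol/dm³.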